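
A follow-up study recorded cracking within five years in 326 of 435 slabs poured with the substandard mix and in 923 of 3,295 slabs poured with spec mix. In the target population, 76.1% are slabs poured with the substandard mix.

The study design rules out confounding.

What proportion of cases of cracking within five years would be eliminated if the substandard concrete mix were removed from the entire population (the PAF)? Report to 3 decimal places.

p₁ = P(outcome | exposed) = 326/435 = 0.74943
p₀ = P(outcome | unexposed) = 923/3295 = 0.28012
Overall risk P(Y=1) = π·p₁ + (1−π)·p₀ = 0.761×0.74943 + 0.239×0.28012 = 0.63726.
Under exogeneity, PAF = [P(Y=1) − p₀] / P(Y=1).
PAF = (0.63726 − 0.28012) / 0.63726 ≈ 0.5604

PAF ≈ 0.560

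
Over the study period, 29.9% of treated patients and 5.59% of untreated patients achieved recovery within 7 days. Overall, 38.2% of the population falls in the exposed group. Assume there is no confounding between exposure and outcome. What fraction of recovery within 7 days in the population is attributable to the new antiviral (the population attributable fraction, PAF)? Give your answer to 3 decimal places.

PAF ≈ 0.624

p₁ = 0.299, p₀ = 0.0559.
Overall risk P(Y=1) = π·p₁ + (1−π)·p₀ = 0.382×0.299 + 0.618×0.0559 = 0.14876.
Under exogeneity, PAF = [P(Y=1) − p₀] / P(Y=1).
PAF = (0.14876 − 0.0559) / 0.14876 ≈ 0.6242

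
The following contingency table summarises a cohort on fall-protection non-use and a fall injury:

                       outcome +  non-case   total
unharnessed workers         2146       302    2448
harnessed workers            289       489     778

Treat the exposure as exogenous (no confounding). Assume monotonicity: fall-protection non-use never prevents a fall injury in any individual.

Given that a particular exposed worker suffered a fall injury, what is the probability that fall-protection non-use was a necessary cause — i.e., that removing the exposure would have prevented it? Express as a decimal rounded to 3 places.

p₁ = P(outcome | exposed) = 2146/2448 = 0.87663
p₀ = P(outcome | unexposed) = 289/778 = 0.37147
Under exogeneity and monotonicity, PN = (p₁ − p₀)/p₁.
PN = (0.87663 − 0.37147) / 0.87663 ≈ 0.5763

PN ≈ 0.576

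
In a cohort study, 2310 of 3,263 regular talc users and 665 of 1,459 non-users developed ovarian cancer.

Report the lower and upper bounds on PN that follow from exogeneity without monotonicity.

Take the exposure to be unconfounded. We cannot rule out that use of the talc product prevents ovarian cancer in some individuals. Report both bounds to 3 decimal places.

0.356 ≤ PN ≤ 0.769

p₁ = P(outcome | exposed) = 2310/3263 = 0.70794
p₀ = P(outcome | unexposed) = 665/1459 = 0.45579
Under exogeneity alone the bounds on PN are max{0,(p₁−p₀)/p₁} ≤ PN ≤ min{1,(1−p₀)/p₁}.
  lower = (p₁ − p₀)/p₁ = 0.25215 / 0.70794 ≈ 0.3562
  upper = min{1, (1 − p₀)/p₁} = 0.54421 / 0.70794 ≈ 0.7687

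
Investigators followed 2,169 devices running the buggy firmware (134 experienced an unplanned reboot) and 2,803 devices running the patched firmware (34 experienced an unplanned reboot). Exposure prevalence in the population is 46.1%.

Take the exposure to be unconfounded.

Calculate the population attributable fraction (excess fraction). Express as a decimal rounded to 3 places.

p₁ = P(outcome | exposed) = 134/2169 = 0.06178
p₀ = P(outcome | unexposed) = 34/2803 = 0.01213
Overall risk P(Y=1) = π·p₁ + (1−π)·p₀ = 0.461×0.06178 + 0.539×0.01213 = 0.035018.
Under exogeneity, PAF = [P(Y=1) − p₀] / P(Y=1).
PAF = (0.035018 − 0.01213) / 0.035018 ≈ 0.6536

PAF ≈ 0.654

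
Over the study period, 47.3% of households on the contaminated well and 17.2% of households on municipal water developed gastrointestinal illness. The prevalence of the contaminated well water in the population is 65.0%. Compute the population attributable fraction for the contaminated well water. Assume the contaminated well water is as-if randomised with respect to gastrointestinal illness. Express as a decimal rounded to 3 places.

PAF ≈ 0.532

p₁ = 0.473, p₀ = 0.172.
Overall risk P(Y=1) = π·p₁ + (1−π)·p₀ = 0.65×0.473 + 0.35×0.172 = 0.36765.
Under exogeneity, PAF = [P(Y=1) − p₀] / P(Y=1).
PAF = (0.36765 − 0.172) / 0.36765 ≈ 0.5322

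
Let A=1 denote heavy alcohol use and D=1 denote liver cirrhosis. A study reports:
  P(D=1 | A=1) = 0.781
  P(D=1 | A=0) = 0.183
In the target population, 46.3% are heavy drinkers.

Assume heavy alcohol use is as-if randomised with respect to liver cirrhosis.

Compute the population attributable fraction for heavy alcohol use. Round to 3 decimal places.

Let p₁ = 0.781, p₀ = 0.183.
Overall risk P(Y=1) = π·p₁ + (1−π)·p₀ = 0.463×0.781 + 0.537×0.183 = 0.45987.
Under exogeneity, PAF = [P(Y=1) − p₀] / P(Y=1).
PAF = (0.45987 − 0.183) / 0.45987 ≈ 0.6021

PAF ≈ 0.602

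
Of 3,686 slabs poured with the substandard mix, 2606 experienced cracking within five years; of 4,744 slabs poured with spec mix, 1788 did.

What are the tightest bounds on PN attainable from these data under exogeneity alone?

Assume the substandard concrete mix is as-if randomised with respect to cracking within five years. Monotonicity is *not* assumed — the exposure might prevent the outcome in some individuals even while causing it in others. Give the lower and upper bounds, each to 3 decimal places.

0.467 ≤ PN ≤ 0.881

p₁ = P(outcome | exposed) = 2606/3686 = 0.707
p₀ = P(outcome | unexposed) = 1788/4744 = 0.3769
Under exogeneity alone the bounds on PN are max{0,(p₁−p₀)/p₁} ≤ PN ≤ min{1,(1−p₀)/p₁}.
  lower = (p₁ − p₀)/p₁ = 0.3301 / 0.707 ≈ 0.4669
  upper = min{1, (1 − p₀)/p₁} = 0.6231 / 0.707 ≈ 0.8813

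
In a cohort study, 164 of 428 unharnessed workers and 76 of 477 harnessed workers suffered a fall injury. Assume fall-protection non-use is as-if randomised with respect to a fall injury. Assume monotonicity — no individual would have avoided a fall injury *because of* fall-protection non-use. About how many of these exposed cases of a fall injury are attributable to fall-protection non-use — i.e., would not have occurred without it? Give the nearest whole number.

p₁ = P(outcome | exposed) = 164/428 = 0.38318
p₀ = P(outcome | unexposed) = 76/477 = 0.15933
PN = (p₁ − p₀)/p₁ = (0.38318 − 0.15933) / 0.38318 ≈ 0.58419.
Attributable cases ≈ PN × (exposed cases) = 0.58419 × 164 ≈ 95.81.

about 96 cases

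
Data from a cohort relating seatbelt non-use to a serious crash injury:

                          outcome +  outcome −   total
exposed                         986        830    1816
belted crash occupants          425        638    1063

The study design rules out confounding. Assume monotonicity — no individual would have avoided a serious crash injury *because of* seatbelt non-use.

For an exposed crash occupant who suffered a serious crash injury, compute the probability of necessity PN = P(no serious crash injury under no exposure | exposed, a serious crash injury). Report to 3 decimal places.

p₁ = P(outcome | exposed) = 986/1816 = 0.54295
p₀ = P(outcome | unexposed) = 425/1063 = 0.39981
Under exogeneity and monotonicity, PN = (p₁ − p₀) / p₁.
PN = (0.54295 − 0.39981) / 0.54295 = 0.14314 / 0.54295 ≈ 0.2636

PN ≈ 0.264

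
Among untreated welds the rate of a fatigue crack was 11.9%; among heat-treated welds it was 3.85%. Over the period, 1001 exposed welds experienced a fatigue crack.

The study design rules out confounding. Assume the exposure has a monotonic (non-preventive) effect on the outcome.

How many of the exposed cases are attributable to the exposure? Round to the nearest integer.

about 677 cases

p₁ = 0.119, p₀ = 0.0385.
PN = (p₁ − p₀)/p₁ = (0.119 − 0.0385) / 0.119 ≈ 0.67647.
Attributable cases ≈ PN × (exposed cases) = 0.67647 × 1001 ≈ 677.15.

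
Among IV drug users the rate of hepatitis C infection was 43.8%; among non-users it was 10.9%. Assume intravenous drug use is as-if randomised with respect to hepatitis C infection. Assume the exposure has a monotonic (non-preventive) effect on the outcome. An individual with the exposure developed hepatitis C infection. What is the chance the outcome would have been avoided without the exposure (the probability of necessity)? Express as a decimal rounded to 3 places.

PN ≈ 0.751

p₁ = 0.438, p₀ = 0.109.
Under exogeneity and monotonicity, PN = (p₁ − p₀) / p₁.
PN = (0.438 − 0.109) / 0.438 = 0.329 / 0.438 ≈ 0.7511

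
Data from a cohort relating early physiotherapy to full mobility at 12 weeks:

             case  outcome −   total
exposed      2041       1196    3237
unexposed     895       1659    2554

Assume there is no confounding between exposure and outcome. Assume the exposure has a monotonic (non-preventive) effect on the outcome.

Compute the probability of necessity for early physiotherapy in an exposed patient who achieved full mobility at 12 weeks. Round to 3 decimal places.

PN ≈ 0.444

p₁ = P(outcome | exposed) = 2041/3237 = 0.63052
p₀ = P(outcome | unexposed) = 895/2554 = 0.35043
Under exogeneity and monotonicity, PN = (p₁ − p₀)/p₁.
PN = (0.63052 − 0.35043) / 0.63052 ≈ 0.4442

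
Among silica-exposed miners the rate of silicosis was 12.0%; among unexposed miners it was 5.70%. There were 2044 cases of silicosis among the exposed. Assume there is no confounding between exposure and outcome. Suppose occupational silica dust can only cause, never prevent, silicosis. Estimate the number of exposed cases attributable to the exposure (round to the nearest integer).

p₁ = 0.12, p₀ = 0.057.
PN = (p₁ − p₀)/p₁ = (0.12 − 0.057) / 0.12 ≈ 0.52500.
Attributable cases ≈ PN × (exposed cases) = 0.52500 × 2044 ≈ 1073.10.

about 1073 cases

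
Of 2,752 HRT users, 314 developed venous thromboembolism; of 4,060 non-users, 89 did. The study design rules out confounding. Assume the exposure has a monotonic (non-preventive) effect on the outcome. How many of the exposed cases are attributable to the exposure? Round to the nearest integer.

about 254 cases

p₁ = P(outcome | exposed) = 314/2752 = 0.1141
p₀ = P(outcome | unexposed) = 89/4060 = 0.021921
PN = (p₁ − p₀)/p₁ = (0.1141 − 0.021921) / 0.1141 ≈ 0.80788.
Attributable cases ≈ PN × (exposed cases) = 0.80788 × 314 ≈ 253.67.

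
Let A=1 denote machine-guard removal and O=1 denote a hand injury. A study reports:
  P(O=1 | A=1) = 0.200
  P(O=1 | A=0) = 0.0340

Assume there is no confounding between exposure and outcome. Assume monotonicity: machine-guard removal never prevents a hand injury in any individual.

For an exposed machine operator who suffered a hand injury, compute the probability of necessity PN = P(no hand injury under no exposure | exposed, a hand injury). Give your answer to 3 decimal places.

Let p₁ = 0.2, p₀ = 0.034.
Under exogeneity and monotonicity, PN = (p₁ − p₀) / p₁.
PN = (0.2 − 0.034) / 0.2 = 0.166 / 0.2 ≈ 0.8300

PN ≈ 0.830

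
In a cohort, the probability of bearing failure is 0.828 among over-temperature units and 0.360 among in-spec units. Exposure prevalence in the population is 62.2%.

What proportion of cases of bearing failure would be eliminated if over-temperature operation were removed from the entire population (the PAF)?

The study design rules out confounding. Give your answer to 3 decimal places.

Let p₁ = 0.828, p₀ = 0.36.
Overall risk P(Y=1) = π·p₁ + (1−π)·p₀ = 0.622×0.828 + 0.378×0.36 = 0.6511.
Under exogeneity, PAF = [P(Y=1) − p₀] / P(Y=1).
PAF = (0.6511 − 0.36) / 0.6511 ≈ 0.4471

PAF ≈ 0.447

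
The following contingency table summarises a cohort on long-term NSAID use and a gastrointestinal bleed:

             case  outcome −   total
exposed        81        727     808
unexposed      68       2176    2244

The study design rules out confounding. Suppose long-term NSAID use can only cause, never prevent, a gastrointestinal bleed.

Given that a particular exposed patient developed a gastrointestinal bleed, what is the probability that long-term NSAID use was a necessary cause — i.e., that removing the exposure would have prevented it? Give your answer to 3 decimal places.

p₁ = P(outcome | exposed) = 81/808 = 0.10025
p₀ = P(outcome | unexposed) = 68/2244 = 0.030303
Under exogeneity and monotonicity, PN = (p₁ − p₀) / p₁.
PN = (0.10025 − 0.030303) / 0.10025 = 0.069944 / 0.10025 ≈ 0.6977

PN ≈ 0.698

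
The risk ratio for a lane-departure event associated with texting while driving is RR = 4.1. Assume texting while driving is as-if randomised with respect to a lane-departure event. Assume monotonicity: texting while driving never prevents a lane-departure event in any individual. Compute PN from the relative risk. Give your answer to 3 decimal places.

PN ≈ 0.756

Under exogeneity and monotonicity, PN = (RR − 1) / RR = 1 − 1/RR.
PN = (4.1 − 1) / 4.1 = 3.1 / 4.1 ≈ 0.7561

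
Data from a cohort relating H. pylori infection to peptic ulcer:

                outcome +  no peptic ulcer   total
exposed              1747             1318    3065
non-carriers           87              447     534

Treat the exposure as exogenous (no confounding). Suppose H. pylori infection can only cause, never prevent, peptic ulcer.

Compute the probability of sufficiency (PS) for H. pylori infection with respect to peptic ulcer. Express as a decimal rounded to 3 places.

PS ≈ 0.486

p₁ = P(outcome | exposed) = 1747/3065 = 0.56998
p₀ = P(outcome | unexposed) = 87/534 = 0.16292
Under exogeneity and monotonicity, PS = (p₁ − p₀)/(1 − p₀).
PS = (0.56998 − 0.16292) / 0.83708 ≈ 0.4863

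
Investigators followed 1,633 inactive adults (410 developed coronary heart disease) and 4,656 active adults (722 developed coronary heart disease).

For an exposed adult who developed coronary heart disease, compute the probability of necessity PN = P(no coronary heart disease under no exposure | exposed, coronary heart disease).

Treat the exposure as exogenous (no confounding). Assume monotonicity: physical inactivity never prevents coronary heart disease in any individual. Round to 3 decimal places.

PN ≈ 0.382

p₁ = P(outcome | exposed) = 410/1633 = 0.25107
p₀ = P(outcome | unexposed) = 722/4656 = 0.15507
Under exogeneity and monotonicity, PN = (p₁ − p₀) / p₁.
PN = (0.25107 − 0.15507) / 0.25107 = 0.096003 / 0.25107 ≈ 0.3824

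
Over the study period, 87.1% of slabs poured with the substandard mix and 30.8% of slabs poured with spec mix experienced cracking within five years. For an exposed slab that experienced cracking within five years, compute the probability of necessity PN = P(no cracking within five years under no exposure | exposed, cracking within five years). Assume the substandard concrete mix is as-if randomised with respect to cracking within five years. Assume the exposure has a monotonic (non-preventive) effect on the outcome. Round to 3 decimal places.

PN ≈ 0.646

p₁ = 0.871, p₀ = 0.308.
Under exogeneity and monotonicity, PN = (p₁ − p₀) / p₁.
PN = (0.871 − 0.308) / 0.871 = 0.563 / 0.871 ≈ 0.6464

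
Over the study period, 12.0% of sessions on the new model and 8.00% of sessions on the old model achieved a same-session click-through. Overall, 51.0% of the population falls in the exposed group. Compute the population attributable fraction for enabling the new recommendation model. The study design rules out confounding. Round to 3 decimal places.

PAF ≈ 0.203

p₁ = 0.12, p₀ = 0.08.
Overall risk P(Y=1) = π·p₁ + (1−π)·p₀ = 0.51×0.12 + 0.49×0.08 = 0.1004.
Under exogeneity, PAF = [P(Y=1) − p₀] / P(Y=1).
PAF = (0.1004 − 0.08) / 0.1004 ≈ 0.2032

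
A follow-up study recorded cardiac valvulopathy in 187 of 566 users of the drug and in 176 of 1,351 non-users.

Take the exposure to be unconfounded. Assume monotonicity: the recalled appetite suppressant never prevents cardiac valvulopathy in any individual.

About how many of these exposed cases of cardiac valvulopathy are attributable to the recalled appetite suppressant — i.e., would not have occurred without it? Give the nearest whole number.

p₁ = P(outcome | exposed) = 187/566 = 0.33039
p₀ = P(outcome | unexposed) = 176/1351 = 0.13027
PN = (p₁ − p₀)/p₁ = (0.33039 − 0.13027) / 0.33039 ≈ 0.60570.
Attributable cases ≈ PN × (exposed cases) = 0.60570 × 187 ≈ 113.26.

about 113 cases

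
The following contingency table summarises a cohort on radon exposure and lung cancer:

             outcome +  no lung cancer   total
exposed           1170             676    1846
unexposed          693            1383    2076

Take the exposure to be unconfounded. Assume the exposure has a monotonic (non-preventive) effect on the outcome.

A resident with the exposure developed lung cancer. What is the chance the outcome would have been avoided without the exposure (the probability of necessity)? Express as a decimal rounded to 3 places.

p₁ = P(outcome | exposed) = 1170/1846 = 0.6338
p₀ = P(outcome | unexposed) = 693/2076 = 0.33382
Under exogeneity and monotonicity, PN = (p₁ − p₀)/p₁.
PN = (0.6338 − 0.33382) / 0.6338 ≈ 0.4733

PN ≈ 0.473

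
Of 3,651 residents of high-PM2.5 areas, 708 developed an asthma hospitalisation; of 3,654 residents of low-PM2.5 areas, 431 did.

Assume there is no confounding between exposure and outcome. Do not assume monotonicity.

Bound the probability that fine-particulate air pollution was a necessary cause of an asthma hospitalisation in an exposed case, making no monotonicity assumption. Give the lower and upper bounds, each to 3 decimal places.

0.392 ≤ PN ≤ 1.000

p₁ = P(outcome | exposed) = 708/3651 = 0.19392
p₀ = P(outcome | unexposed) = 431/3654 = 0.11795
Under exogeneity alone the bounds on PN are max{0,(p₁−p₀)/p₁} ≤ PN ≤ min{1,(1−p₀)/p₁}.
  lower = (p₁ − p₀)/p₁ = 0.075967 / 0.19392 ≈ 0.3917
  upper = min{1, (1 − p₀)/p₁} = 0.88205 / 0.19392 ≈ 4.5485 → capped at 1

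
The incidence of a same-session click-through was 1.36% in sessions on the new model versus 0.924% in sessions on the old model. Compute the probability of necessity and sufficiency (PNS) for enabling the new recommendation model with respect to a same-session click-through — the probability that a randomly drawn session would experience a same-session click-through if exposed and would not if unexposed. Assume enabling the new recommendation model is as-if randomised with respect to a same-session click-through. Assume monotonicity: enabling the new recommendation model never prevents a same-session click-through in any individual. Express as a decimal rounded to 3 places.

PNS ≈ 0.004

p₁ = 0.0136, p₀ = 0.00924.
Under exogeneity and monotonicity, PNS = p₁ − p₀.
PNS = 0.0136 − 0.00924 = 0.00436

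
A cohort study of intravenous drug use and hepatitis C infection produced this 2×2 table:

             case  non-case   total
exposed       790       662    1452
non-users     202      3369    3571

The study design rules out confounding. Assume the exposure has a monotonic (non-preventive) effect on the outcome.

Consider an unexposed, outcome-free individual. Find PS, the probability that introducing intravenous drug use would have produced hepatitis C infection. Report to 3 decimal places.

PS ≈ 0.517

p₁ = P(outcome | exposed) = 790/1452 = 0.54408
p₀ = P(outcome | unexposed) = 202/3571 = 0.056567
Under exogeneity and monotonicity, PS = (p₁ − p₀) / (1 − p₀).
PS = (0.54408 − 0.056567) / (1 − 0.056567) = 0.48751 / 0.94343 ≈ 0.5167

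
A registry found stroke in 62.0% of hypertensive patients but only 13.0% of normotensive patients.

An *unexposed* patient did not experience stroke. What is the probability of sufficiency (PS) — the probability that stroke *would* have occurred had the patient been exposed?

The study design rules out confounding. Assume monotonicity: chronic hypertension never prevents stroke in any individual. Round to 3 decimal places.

PS ≈ 0.563

p₁ = 0.62, p₀ = 0.13.
Under exogeneity and monotonicity, PS = (p₁ − p₀) / (1 − p₀).
PS = (0.62 − 0.13) / (1 − 0.13) = 0.49 / 0.87 ≈ 0.5632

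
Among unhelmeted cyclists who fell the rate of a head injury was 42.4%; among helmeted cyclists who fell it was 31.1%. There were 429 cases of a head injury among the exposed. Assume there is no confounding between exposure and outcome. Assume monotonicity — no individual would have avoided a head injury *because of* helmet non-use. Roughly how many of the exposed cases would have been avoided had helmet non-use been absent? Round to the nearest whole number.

about 114 cases

p₁ = 0.424, p₀ = 0.311.
PN = (p₁ − p₀)/p₁ = (0.424 − 0.311) / 0.424 ≈ 0.26651.
Attributable cases ≈ PN × (exposed cases) = 0.26651 × 429 ≈ 114.33.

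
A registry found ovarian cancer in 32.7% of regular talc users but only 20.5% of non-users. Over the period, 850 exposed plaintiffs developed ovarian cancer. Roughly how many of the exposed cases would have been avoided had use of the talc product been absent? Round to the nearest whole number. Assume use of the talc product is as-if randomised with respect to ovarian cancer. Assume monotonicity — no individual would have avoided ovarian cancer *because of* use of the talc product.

p₁ = 0.327, p₀ = 0.205.
PN = (p₁ − p₀)/p₁ = (0.327 − 0.205) / 0.327 ≈ 0.37309.
Attributable cases ≈ PN × (exposed cases) = 0.37309 × 850 ≈ 317.13.

about 317 cases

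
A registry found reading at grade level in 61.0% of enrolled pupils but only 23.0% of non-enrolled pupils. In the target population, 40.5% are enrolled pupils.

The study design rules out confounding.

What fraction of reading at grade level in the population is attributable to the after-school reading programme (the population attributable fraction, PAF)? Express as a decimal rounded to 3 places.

p₁ = 0.61, p₀ = 0.23.
Overall risk P(Y=1) = π·p₁ + (1−π)·p₀ = 0.405×0.61 + 0.595×0.23 = 0.3839.
Under exogeneity, PAF = [P(Y=1) − p₀] / P(Y=1).
PAF = (0.3839 − 0.23) / 0.3839 ≈ 0.4009

PAF ≈ 0.401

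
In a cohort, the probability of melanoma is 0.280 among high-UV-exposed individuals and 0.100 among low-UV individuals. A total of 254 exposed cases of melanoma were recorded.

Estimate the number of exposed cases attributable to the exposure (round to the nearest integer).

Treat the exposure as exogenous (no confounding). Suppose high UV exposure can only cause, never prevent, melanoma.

about 163 cases

Let p₁ = 0.28, p₀ = 0.1.
PN = (p₁ − p₀)/p₁ = (0.28 − 0.1) / 0.28 ≈ 0.64286.
Attributable cases ≈ PN × (exposed cases) = 0.64286 × 254 ≈ 163.29.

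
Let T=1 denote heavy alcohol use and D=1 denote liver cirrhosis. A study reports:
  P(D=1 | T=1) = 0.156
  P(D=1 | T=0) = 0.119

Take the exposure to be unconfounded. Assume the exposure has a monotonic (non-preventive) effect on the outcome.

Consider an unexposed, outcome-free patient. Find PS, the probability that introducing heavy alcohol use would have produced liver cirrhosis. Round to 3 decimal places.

Let p₁ = 0.156, p₀ = 0.119.
Under exogeneity and monotonicity, PS = (p₁ − p₀) / (1 − p₀).
PS = (0.156 − 0.119) / (1 − 0.119) = 0.037 / 0.881 ≈ 0.0420

PS ≈ 0.042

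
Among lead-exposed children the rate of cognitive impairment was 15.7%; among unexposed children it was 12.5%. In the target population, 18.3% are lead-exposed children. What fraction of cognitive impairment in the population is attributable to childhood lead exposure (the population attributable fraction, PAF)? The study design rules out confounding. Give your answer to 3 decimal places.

p₁ = 0.157, p₀ = 0.125.
Overall risk P(Y=1) = π·p₁ + (1−π)·p₀ = 0.183×0.157 + 0.817×0.125 = 0.13086.
Under exogeneity, PAF = [P(Y=1) − p₀] / P(Y=1).
PAF = (0.13086 − 0.125) / 0.13086 ≈ 0.0448

PAF ≈ 0.045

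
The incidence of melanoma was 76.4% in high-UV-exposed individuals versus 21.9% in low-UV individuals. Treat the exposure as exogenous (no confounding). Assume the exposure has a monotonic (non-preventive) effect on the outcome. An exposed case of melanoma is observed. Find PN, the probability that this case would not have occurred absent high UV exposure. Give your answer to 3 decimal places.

PN ≈ 0.713

p₁ = 0.764, p₀ = 0.219.
Under exogeneity and monotonicity, PN = (p₁ − p₀) / p₁.
PN = (0.764 − 0.219) / 0.764 = 0.545 / 0.764 ≈ 0.7134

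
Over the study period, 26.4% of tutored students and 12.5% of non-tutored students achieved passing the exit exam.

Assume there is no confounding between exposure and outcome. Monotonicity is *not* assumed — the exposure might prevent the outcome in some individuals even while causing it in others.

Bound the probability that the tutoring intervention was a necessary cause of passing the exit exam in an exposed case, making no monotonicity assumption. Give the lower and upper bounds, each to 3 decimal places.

p₁ = 0.264, p₀ = 0.125.
Under exogeneity alone the bounds on PN are max{0,(p₁−p₀)/p₁} ≤ PN ≤ min{1,(1−p₀)/p₁}.
  lower = (p₁ − p₀)/p₁ = 0.139 / 0.264 ≈ 0.5265
  upper = min{1, (1 − p₀)/p₁} = 0.875 / 0.264 ≈ 3.3144 → capped at 1

0.527 ≤ PN ≤ 1.000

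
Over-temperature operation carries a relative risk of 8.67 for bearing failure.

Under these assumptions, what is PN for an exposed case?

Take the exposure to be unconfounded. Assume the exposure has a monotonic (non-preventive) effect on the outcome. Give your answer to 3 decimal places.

Under exogeneity and monotonicity, PN = (RR − 1) / RR = 1 − 1/RR.
PN = (8.67 − 1) / 8.67 = 7.67 / 8.67 ≈ 0.8847

PN ≈ 0.885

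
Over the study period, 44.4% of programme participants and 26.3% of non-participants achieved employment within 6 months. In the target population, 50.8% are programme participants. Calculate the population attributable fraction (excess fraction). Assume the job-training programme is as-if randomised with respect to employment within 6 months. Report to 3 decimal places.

PAF ≈ 0.259

p₁ = 0.444, p₀ = 0.263.
Overall risk P(Y=1) = π·p₁ + (1−π)·p₀ = 0.508×0.444 + 0.492×0.263 = 0.35495.
Under exogeneity, PAF = [P(Y=1) − p₀] / P(Y=1).
PAF = (0.35495 − 0.263) / 0.35495 ≈ 0.2590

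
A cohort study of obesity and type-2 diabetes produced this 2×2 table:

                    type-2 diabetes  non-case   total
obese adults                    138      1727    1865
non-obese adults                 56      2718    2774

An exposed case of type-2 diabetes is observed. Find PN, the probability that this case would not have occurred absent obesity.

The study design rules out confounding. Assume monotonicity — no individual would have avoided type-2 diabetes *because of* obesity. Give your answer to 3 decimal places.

p₁ = P(outcome | exposed) = 138/1865 = 0.073995
p₀ = P(outcome | unexposed) = 56/2774 = 0.020187
Under exogeneity and monotonicity, PN = (p₁ − p₀)/p₁.
PN = (0.073995 − 0.020187) / 0.073995 ≈ 0.7272

PN ≈ 0.727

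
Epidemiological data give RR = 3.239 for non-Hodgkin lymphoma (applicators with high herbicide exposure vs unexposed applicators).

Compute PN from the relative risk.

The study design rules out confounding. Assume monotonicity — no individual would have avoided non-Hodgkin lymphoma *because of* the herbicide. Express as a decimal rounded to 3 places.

PN ≈ 0.691

Under exogeneity and monotonicity, PN = (RR − 1) / RR = 1 − 1/RR.
PN = (3.239 − 1) / 3.239 = 2.239 / 3.239 ≈ 0.6913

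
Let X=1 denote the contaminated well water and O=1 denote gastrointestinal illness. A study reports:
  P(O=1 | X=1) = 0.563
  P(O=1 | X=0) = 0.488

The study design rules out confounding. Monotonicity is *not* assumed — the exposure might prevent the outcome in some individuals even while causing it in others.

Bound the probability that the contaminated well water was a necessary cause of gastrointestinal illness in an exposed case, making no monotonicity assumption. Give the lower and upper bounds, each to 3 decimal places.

0.133 ≤ PN ≤ 0.909

Let p₁ = 0.563, p₀ = 0.488.
Under exogeneity alone the bounds on PN are max{0,(p₁−p₀)/p₁} ≤ PN ≤ min{1,(1−p₀)/p₁}.
  lower = (p₁ − p₀)/p₁ = 0.075 / 0.563 ≈ 0.1332
  upper = min{1, (1 − p₀)/p₁} = 0.512 / 0.563 ≈ 0.9094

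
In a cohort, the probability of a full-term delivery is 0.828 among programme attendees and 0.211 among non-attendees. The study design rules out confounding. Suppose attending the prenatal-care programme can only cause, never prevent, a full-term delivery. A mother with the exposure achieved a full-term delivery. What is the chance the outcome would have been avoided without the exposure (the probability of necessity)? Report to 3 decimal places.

PN ≈ 0.745

Let p₁ = 0.828, p₀ = 0.211.
Under exogeneity and monotonicity, PN = (p₁ − p₀) / p₁.
PN = (0.828 − 0.211) / 0.828 = 0.617 / 0.828 ≈ 0.7452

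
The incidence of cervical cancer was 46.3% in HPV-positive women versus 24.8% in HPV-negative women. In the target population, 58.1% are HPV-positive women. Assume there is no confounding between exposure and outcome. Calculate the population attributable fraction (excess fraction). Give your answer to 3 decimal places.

PAF ≈ 0.335

p₁ = 0.463, p₀ = 0.248.
Overall risk P(Y=1) = π·p₁ + (1−π)·p₀ = 0.581×0.463 + 0.419×0.248 = 0.37291.
Under exogeneity, PAF = [P(Y=1) − p₀] / P(Y=1).
PAF = (0.37291 − 0.248) / 0.37291 ≈ 0.3350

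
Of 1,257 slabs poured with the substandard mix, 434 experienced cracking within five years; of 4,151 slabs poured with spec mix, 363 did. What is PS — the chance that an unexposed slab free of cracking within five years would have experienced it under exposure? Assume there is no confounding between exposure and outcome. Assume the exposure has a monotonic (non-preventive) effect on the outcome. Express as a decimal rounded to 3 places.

PS ≈ 0.283

p₁ = P(outcome | exposed) = 434/1257 = 0.34527
p₀ = P(outcome | unexposed) = 363/4151 = 0.087449
Under exogeneity and monotonicity, PS = (p₁ − p₀) / (1 − p₀).
PS = (0.34527 − 0.087449) / (1 − 0.087449) = 0.25782 / 0.91255 ≈ 0.2825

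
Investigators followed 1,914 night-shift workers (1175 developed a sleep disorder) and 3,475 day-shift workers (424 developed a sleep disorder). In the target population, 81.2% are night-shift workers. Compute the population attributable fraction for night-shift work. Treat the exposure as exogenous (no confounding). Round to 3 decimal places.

PAF ≈ 0.766

p₁ = P(outcome | exposed) = 1175/1914 = 0.6139
p₀ = P(outcome | unexposed) = 424/3475 = 0.12201
Overall risk P(Y=1) = π·p₁ + (1−π)·p₀ = 0.812×0.6139 + 0.188×0.12201 = 0.52142.
Under exogeneity, PAF = [P(Y=1) − p₀] / P(Y=1).
PAF = (0.52142 − 0.12201) / 0.52142 ≈ 0.7660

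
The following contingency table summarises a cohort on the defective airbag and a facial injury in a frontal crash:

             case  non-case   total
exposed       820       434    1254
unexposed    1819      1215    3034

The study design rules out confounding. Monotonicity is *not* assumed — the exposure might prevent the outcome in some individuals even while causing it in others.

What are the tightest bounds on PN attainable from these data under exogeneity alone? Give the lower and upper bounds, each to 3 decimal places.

0.083 ≤ PN ≤ 0.612

p₁ = P(outcome | exposed) = 820/1254 = 0.65391
p₀ = P(outcome | unexposed) = 1819/3034 = 0.59954
Under exogeneity alone the bounds on PN are max{0,(p₁−p₀)/p₁} ≤ PN ≤ min{1,(1−p₀)/p₁}.
  lower = (p₁ − p₀)/p₁ = 0.054369 / 0.65391 ≈ 0.0831
  upper = min{1, (1 − p₀)/p₁} = 0.40046 / 0.65391 ≈ 0.6124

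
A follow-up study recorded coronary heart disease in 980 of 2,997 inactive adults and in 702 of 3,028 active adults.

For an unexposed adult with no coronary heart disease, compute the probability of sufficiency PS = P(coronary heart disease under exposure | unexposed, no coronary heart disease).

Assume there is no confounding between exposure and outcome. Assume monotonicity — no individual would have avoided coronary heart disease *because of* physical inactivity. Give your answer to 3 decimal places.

p₁ = P(outcome | exposed) = 980/2997 = 0.32699
p₀ = P(outcome | unexposed) = 702/3028 = 0.23184
Under exogeneity and monotonicity, PS = (p₁ − p₀) / (1 − p₀).
PS = (0.32699 − 0.23184) / (1 − 0.23184) = 0.095157 / 0.76816 ≈ 0.1239

PS ≈ 0.124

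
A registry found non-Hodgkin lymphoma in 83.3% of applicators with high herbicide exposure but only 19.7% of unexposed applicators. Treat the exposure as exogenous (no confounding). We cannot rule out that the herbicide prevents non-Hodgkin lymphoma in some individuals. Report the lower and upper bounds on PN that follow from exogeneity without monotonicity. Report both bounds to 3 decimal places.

p₁ = 0.833, p₀ = 0.197.
Under exogeneity alone the bounds on PN are max{0,(p₁−p₀)/p₁} ≤ PN ≤ min{1,(1−p₀)/p₁}.
  lower = (p₁ − p₀)/p₁ = 0.636 / 0.833 ≈ 0.7635
  upper = min{1, (1 − p₀)/p₁} = 0.803 / 0.833 ≈ 0.9640

0.764 ≤ PN ≤ 0.964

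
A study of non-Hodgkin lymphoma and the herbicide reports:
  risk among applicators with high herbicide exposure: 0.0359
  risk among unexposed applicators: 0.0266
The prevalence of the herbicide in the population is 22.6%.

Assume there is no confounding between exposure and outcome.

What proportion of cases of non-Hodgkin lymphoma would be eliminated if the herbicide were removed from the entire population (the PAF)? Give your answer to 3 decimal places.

PAF ≈ 0.073

Let p₁ = 0.0359, p₀ = 0.0266.
Overall risk P(Y=1) = π·p₁ + (1−π)·p₀ = 0.226×0.0359 + 0.774×0.0266 = 0.028702.
Under exogeneity, PAF = [P(Y=1) − p₀] / P(Y=1).
PAF = (0.028702 − 0.0266) / 0.028702 ≈ 0.0732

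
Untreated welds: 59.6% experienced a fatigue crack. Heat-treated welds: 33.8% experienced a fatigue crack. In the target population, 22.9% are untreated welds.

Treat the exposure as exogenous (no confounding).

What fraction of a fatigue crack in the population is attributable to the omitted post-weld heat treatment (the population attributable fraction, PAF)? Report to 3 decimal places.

p₁ = 0.596, p₀ = 0.338.
Overall risk P(Y=1) = π·p₁ + (1−π)·p₀ = 0.229×0.596 + 0.771×0.338 = 0.39708.
Under exogeneity, PAF = [P(Y=1) − p₀] / P(Y=1).
PAF = (0.39708 − 0.338) / 0.39708 ≈ 0.1488

PAF ≈ 0.149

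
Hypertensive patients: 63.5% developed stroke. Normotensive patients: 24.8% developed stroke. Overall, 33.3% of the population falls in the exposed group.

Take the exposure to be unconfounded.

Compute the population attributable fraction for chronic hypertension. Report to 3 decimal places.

p₁ = 0.635, p₀ = 0.248.
Overall risk P(Y=1) = π·p₁ + (1−π)·p₀ = 0.333×0.635 + 0.667×0.248 = 0.37687.
Under exogeneity, PAF = [P(Y=1) − p₀] / P(Y=1).
PAF = (0.37687 − 0.248) / 0.37687 ≈ 0.3419

PAF ≈ 0.342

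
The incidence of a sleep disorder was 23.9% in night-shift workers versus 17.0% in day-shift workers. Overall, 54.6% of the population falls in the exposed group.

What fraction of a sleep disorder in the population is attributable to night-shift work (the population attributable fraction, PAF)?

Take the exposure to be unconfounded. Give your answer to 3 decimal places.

PAF ≈ 0.181

p₁ = 0.239, p₀ = 0.17.
Overall risk P(Y=1) = π·p₁ + (1−π)·p₀ = 0.546×0.239 + 0.454×0.17 = 0.20767.
Under exogeneity, PAF = [P(Y=1) − p₀] / P(Y=1).
PAF = (0.20767 − 0.17) / 0.20767 ≈ 0.1814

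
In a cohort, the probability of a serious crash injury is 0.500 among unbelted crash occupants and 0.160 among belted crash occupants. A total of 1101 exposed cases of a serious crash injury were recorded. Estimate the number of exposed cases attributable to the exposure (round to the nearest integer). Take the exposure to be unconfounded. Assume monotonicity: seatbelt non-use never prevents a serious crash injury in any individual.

about 749 cases

Let p₁ = 0.5, p₀ = 0.16.
PN = (p₁ − p₀)/p₁ = (0.5 − 0.16) / 0.5 ≈ 0.68000.
Attributable cases ≈ PN × (exposed cases) = 0.68000 × 1101 ≈ 748.68.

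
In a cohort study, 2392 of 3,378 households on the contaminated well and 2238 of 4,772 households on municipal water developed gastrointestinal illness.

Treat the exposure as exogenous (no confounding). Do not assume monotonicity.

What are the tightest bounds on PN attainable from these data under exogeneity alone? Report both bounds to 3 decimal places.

p₁ = P(outcome | exposed) = 2392/3378 = 0.70811
p₀ = P(outcome | unexposed) = 2238/4772 = 0.46899
Under exogeneity alone the bounds on PN are max{0,(p₁−p₀)/p₁} ≤ PN ≤ min{1,(1−p₀)/p₁}.
  lower = (p₁ − p₀)/p₁ = 0.23913 / 0.70811 ≈ 0.3377
  upper = min{1, (1 − p₀)/p₁} = 0.53101 / 0.70811 ≈ 0.7499

0.338 ≤ PN ≤ 0.750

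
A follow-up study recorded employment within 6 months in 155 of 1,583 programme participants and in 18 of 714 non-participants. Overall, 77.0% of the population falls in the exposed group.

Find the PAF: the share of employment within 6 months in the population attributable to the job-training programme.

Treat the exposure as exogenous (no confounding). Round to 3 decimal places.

p₁ = P(outcome | exposed) = 155/1583 = 0.097915
p₀ = P(outcome | unexposed) = 18/714 = 0.02521
Overall risk P(Y=1) = π·p₁ + (1−π)·p₀ = 0.77×0.097915 + 0.23×0.02521 = 0.081193.
Under exogeneity, PAF = [P(Y=1) − p₀] / P(Y=1).
PAF = (0.081193 − 0.02521) / 0.081193 ≈ 0.6895

PAF ≈ 0.690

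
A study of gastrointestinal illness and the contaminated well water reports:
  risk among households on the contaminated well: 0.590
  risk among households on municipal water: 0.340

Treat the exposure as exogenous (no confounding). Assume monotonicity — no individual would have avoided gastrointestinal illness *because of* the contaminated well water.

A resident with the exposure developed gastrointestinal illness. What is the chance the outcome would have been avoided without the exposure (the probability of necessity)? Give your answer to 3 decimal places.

Let p₁ = 0.59, p₀ = 0.34.
Under exogeneity and monotonicity, PN = (p₁ − p₀) / p₁.
PN = (0.59 − 0.34) / 0.59 = 0.25 / 0.59 ≈ 0.4237

PN ≈ 0.424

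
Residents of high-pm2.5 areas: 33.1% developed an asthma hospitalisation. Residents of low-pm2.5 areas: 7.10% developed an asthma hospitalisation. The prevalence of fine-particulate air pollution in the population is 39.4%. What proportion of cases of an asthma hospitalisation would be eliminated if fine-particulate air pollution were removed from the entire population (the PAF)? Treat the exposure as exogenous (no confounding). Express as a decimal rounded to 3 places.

PAF ≈ 0.591

p₁ = 0.331, p₀ = 0.071.
Overall risk P(Y=1) = π·p₁ + (1−π)·p₀ = 0.394×0.331 + 0.606×0.071 = 0.17344.
Under exogeneity, PAF = [P(Y=1) − p₀] / P(Y=1).
PAF = (0.17344 − 0.071) / 0.17344 ≈ 0.5906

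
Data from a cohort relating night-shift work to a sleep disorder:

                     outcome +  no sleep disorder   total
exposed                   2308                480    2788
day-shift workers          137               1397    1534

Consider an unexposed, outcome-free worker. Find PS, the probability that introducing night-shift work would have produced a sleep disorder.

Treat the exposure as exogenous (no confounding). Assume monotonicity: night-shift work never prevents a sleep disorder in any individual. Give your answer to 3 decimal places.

PS ≈ 0.811

p₁ = P(outcome | exposed) = 2308/2788 = 0.82783
p₀ = P(outcome | unexposed) = 137/1534 = 0.089309
Under exogeneity and monotonicity, PS = (p₁ − p₀) / (1 − p₀).
PS = (0.82783 − 0.089309) / (1 − 0.089309) = 0.73852 / 0.91069 ≈ 0.8109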